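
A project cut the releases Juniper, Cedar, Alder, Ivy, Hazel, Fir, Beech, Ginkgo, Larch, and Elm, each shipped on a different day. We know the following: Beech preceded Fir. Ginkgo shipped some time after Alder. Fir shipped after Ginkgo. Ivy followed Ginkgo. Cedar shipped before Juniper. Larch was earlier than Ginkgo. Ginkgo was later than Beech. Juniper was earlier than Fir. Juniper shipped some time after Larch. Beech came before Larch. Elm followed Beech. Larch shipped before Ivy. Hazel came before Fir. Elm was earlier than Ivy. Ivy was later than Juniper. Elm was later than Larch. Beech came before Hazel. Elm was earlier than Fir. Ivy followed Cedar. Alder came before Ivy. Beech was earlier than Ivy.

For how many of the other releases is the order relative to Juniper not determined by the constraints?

Forced before Juniper: Beech, Cedar, and Larch; forced after Juniper: Fir and Ivy.
That leaves Alder, Elm, Ginkgo, and Hazel with no forced order relative to Juniper — 4.

4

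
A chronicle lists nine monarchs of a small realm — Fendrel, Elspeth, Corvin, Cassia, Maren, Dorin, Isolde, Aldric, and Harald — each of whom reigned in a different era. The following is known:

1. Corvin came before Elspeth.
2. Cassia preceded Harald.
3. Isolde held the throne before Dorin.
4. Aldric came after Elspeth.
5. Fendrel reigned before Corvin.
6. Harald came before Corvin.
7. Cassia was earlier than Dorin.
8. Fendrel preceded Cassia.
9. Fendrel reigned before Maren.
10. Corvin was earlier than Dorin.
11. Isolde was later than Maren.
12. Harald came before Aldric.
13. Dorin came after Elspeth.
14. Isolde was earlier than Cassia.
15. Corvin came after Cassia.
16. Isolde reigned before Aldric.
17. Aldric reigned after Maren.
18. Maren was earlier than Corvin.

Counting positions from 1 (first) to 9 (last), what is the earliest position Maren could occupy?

2

Fendrel must come before Maren — 1 forced predecessor.
Nothing else is forced ahead of Maren, so their earliest slot is position 1 + 1 = 2.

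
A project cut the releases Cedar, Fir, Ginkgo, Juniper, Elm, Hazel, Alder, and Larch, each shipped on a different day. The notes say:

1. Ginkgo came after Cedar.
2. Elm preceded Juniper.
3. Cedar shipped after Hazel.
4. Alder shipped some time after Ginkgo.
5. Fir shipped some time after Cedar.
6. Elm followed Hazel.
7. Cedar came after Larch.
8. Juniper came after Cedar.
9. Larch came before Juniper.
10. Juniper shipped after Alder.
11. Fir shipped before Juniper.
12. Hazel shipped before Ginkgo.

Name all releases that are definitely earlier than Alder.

Directly stated before Alder: Ginkgo.
Cedar reaches Alder via Cedar → Ginkgo → Alder.
Hazel reaches Alder via Hazel → Ginkgo → Alder.
Larch reaches Alder via Larch → Cedar → Ginkgo → Alder.
No chain forces Fir (or any of the others) ahead of Alder.

Cedar, Ginkgo, Hazel, Larch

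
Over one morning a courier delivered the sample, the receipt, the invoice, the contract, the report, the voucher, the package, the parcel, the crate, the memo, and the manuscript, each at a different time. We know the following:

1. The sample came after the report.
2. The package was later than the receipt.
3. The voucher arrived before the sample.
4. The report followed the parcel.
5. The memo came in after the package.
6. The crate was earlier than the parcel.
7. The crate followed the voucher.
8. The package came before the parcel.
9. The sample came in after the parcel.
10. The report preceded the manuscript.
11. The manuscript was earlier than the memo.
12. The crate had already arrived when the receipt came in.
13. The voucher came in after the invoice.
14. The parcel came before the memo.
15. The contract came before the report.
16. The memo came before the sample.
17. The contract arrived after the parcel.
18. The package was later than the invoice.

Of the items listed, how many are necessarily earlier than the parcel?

Directly stated before the parcel: the crate and the package.
The invoice reaches the parcel via the invoice → the package → the parcel.
The receipt reaches the parcel via the receipt → the package → the parcel.
The voucher reaches the parcel via the voucher → the crate → the parcel.
That's the crate, the invoice, the package, the receipt, and the voucher — 5 in all.

5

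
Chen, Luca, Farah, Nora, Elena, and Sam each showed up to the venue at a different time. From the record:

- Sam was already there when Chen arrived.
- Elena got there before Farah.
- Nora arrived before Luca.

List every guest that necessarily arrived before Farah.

Directly stated before Farah: Elena.

Elena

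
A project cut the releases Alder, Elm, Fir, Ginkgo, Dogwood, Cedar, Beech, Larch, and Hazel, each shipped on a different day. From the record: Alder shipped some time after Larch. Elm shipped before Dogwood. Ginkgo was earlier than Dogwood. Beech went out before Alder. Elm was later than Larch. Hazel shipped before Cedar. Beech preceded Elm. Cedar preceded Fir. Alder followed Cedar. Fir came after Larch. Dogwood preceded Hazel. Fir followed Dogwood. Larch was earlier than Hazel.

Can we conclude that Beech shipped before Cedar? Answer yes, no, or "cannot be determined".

Chain the constraints: Beech → Elm → Dogwood → Hazel → Cedar. Each link is directly stated, so Beech comes before Cedar.

yes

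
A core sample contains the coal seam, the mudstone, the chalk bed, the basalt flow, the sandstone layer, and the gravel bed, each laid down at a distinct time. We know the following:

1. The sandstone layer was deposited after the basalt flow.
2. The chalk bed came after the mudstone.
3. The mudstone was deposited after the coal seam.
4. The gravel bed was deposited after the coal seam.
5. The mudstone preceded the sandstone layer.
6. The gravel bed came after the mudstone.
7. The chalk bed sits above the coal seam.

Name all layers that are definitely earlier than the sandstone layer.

the basalt flow, the coal seam, the mudstone

Directly stated before the sandstone layer: the basalt flow and the mudstone.
The coal seam reaches the sandstone layer via the coal seam → the mudstone → the sandstone layer.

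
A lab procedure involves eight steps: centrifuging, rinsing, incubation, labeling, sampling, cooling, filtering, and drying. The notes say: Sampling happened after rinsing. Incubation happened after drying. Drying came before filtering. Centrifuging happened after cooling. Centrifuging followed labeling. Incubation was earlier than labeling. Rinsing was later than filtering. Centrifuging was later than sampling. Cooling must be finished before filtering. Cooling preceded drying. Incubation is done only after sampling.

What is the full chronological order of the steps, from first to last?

The constraints fix every adjacent pair, so only one ordering works:
cooling → drying → filtering → rinsing → sampling → incubation → labeling → centrifuging.

cooling, drying, filtering, rinsing, sampling, incubation, labeling, centrifuging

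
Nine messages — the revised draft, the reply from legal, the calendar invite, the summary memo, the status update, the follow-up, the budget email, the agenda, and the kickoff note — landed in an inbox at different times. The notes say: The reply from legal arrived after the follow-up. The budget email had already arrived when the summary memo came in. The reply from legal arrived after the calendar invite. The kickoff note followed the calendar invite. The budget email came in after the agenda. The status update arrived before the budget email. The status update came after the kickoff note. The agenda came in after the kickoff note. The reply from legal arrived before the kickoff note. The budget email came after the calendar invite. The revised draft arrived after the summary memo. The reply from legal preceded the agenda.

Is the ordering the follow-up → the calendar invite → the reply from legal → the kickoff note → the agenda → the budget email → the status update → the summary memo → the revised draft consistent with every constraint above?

The constraints require the status update before the budget email, but in the proposed sequence the budget email appears ahead of the status update. That one violation is enough.

no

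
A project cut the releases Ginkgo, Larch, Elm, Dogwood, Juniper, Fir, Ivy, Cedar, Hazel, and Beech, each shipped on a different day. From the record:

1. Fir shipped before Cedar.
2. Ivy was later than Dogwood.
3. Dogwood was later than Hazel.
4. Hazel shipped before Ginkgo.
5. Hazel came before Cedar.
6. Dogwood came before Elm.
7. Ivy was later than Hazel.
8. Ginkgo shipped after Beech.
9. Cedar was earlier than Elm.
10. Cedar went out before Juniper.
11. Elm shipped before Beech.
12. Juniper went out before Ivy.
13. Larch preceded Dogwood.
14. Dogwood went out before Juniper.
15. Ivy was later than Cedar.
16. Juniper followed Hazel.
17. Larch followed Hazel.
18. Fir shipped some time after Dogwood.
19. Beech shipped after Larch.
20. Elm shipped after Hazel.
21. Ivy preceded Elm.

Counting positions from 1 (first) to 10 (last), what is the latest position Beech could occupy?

Beech must come before Ginkgo — 1 release forced after it.
Everything else can be placed before Beech in some valid order, so Beech can sit as late as position 10 − 1 = 9.

9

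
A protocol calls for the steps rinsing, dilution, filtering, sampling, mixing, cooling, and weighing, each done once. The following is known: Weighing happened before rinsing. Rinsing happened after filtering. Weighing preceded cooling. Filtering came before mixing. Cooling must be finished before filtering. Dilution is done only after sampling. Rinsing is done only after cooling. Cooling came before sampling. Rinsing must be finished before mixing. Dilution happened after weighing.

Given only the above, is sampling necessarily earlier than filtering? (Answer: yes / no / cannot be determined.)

cannot be determined

No chain of stated constraints runs from sampling to filtering, and none runs from filtering to sampling either.
So the relative order of sampling and filtering is not fixed by the given facts.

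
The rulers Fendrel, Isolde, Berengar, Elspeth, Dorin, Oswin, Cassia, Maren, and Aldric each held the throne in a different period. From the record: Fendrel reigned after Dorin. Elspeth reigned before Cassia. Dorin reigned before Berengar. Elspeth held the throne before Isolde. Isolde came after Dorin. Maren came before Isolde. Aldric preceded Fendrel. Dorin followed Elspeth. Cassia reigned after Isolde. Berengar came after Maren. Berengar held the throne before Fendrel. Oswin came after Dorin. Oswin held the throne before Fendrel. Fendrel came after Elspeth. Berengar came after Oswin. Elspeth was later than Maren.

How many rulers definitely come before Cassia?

Directly stated before Cassia: Elspeth and Isolde.
Dorin reaches Cassia via Dorin → Isolde → Cassia.
Maren reaches Cassia via Maren → Elspeth → Cassia.
That's Dorin, Elspeth, Isolde, and Maren — 4 in all.

4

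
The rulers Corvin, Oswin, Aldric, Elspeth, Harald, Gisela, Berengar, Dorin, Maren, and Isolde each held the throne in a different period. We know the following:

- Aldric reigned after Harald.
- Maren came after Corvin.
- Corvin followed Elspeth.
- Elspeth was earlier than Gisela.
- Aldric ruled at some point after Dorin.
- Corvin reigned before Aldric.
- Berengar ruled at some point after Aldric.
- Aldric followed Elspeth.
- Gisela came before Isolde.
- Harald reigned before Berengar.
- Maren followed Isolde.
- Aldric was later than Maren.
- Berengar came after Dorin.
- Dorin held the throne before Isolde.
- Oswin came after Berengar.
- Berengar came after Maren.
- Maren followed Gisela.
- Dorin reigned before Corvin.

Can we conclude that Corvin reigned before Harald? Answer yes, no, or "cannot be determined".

No chain of stated constraints runs from Corvin to Harald, and none runs from Harald to Corvin either.
So the relative order of Corvin and Harald is not fixed by the given facts.

cannot be determined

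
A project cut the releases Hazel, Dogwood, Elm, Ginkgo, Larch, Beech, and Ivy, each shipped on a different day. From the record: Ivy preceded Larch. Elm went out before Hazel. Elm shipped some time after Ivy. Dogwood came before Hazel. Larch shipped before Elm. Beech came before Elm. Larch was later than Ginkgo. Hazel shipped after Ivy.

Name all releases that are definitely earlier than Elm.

Directly stated before Elm: Beech, Ivy, and Larch.
Ginkgo reaches Elm via Ginkgo → Larch → Elm.
No chain forces Dogwood (or any of the others) ahead of Elm.

Beech, Ginkgo, Ivy, Larch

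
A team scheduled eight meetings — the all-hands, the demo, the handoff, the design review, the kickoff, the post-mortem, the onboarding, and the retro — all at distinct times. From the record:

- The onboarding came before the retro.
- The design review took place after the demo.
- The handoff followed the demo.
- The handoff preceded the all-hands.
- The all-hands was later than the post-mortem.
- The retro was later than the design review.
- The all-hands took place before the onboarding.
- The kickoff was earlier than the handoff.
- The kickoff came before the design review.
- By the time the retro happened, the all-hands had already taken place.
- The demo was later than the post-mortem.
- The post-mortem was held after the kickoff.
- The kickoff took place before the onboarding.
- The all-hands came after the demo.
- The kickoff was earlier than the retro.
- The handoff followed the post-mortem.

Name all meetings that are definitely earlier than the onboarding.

Directly stated before the onboarding: the all-hands and the kickoff.
The demo reaches the onboarding via the demo → the all-hands → the onboarding.
The handoff reaches the onboarding via the handoff → the all-hands → the onboarding.
The post-mortem reaches the onboarding via the post-mortem → the all-hands → the onboarding.
No chain forces the design review (or any of the others) ahead of the onboarding.

the all-hands, the demo, the handoff, the kickoff, the post-mortem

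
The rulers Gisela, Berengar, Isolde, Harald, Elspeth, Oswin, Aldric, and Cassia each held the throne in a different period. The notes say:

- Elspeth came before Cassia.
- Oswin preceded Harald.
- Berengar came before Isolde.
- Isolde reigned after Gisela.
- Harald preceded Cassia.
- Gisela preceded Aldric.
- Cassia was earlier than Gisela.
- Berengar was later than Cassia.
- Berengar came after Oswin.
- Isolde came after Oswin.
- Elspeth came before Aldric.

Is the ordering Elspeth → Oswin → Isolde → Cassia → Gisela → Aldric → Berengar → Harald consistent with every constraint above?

The constraints require Harald before Cassia, but in the proposed sequence Cassia appears ahead of Harald. That one violation is enough.

no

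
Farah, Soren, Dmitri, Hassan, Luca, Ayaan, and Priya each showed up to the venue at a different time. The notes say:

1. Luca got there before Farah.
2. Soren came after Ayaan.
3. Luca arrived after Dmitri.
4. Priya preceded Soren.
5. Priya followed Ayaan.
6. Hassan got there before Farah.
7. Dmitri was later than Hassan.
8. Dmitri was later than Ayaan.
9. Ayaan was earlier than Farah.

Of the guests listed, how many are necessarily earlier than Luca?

Directly stated before Luca: Dmitri.
Ayaan reaches Luca via Ayaan → Dmitri → Luca.
Hassan reaches Luca via Hassan → Dmitri → Luca.
That's Ayaan, Dmitri, and Hassan — 3 in all.

3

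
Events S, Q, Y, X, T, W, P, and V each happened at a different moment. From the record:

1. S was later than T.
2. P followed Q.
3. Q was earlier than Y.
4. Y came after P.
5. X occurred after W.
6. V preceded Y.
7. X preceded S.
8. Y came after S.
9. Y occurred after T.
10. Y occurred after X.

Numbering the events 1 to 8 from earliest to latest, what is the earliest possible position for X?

2

W must come before X — 1 forced predecessor.
Nothing else is forced ahead of X, so its earliest slot is position 1 + 1 = 2.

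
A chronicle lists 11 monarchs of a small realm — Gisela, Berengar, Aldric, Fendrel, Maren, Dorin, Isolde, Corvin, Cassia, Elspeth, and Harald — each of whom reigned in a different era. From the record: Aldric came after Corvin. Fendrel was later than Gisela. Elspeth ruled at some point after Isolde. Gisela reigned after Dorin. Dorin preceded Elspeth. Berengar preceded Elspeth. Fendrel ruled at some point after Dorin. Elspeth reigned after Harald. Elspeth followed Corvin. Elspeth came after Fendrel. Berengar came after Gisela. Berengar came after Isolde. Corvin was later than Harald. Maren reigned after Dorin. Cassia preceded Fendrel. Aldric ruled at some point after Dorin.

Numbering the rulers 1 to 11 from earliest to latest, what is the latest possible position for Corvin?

9

Corvin must come before Aldric and Elspeth — 2 rulers forced after them.
Everything else can be placed before Corvin in some valid order, so Corvin can sit as late as position 11 − 2 = 9.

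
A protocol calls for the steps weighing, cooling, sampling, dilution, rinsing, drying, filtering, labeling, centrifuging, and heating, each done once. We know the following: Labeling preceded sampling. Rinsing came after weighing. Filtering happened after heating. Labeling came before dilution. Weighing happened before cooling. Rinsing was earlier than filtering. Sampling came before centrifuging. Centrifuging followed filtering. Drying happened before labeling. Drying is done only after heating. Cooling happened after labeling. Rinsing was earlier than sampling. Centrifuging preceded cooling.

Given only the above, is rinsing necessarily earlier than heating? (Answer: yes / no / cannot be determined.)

No chain of stated constraints runs from rinsing to heating, and none runs from heating to rinsing either.
So the relative order of rinsing and heating is not fixed by the given facts.

cannot be determined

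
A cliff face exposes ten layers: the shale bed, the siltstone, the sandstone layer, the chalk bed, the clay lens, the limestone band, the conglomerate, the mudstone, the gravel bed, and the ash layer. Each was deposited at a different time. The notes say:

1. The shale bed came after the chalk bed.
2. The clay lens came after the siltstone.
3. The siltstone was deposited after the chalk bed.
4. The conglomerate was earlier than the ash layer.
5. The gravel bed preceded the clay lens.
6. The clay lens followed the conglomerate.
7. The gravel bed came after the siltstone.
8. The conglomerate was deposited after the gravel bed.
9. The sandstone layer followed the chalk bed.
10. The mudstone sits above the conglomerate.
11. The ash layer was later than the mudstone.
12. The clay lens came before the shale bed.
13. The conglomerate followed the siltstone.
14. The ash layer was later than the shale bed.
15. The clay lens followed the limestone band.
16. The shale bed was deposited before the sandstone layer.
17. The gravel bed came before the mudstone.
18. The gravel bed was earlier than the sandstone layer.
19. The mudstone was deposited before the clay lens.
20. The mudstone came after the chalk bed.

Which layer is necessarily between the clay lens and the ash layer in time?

the shale bed

Tracing the constraints gives the clay lens → the shale bed → the ash layer, so the shale bed sits after the clay lens and before the ash layer.
No other layer is forced both after the clay lens and before the ash layer.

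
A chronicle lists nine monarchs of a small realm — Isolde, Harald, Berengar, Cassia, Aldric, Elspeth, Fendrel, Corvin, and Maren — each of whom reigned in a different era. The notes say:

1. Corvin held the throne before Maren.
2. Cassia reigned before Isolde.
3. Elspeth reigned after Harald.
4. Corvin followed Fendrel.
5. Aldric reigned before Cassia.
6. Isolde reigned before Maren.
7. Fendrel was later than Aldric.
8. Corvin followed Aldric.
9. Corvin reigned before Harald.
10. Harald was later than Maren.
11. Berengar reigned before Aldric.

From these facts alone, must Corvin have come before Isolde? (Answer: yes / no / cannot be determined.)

cannot be determined

No chain of stated constraints runs from Corvin to Isolde, and none runs from Isolde to Corvin either.
So the relative order of Corvin and Isolde is not fixed by the given facts.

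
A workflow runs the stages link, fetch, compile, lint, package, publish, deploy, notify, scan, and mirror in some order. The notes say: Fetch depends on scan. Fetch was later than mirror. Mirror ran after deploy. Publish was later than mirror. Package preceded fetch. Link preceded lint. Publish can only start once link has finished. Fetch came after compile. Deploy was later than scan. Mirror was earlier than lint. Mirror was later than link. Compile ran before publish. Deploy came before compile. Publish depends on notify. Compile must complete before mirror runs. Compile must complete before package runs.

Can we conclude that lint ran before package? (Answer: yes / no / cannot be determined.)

No chain of stated constraints runs from lint to package, and none runs from package to lint either.
So the relative order of lint and package is not fixed by the given facts.

cannot be determined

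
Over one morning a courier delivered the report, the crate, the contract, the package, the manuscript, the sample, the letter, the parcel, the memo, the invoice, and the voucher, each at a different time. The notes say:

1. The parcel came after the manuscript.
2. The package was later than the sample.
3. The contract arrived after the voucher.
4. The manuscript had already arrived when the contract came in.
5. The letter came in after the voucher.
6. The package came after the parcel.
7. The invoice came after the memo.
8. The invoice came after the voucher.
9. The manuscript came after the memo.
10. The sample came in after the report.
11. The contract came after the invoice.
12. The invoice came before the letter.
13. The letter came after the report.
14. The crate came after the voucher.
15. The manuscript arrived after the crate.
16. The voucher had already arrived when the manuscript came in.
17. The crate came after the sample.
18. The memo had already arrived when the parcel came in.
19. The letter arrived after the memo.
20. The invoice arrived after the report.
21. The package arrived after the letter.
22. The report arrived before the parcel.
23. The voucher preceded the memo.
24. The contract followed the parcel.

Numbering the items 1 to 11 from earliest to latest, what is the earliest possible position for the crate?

4

The report, the sample, and the voucher must all come before the crate — 3 forced predecessors.
Nothing else is forced ahead of the crate, so its earliest slot is position 3 + 1 = 4.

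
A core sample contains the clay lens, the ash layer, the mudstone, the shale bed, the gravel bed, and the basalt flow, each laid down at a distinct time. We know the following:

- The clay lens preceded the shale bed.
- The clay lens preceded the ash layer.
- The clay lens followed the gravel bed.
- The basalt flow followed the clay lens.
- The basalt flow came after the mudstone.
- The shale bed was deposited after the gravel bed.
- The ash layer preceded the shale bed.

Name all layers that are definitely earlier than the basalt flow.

Directly stated before the basalt flow: the clay lens and the mudstone.
The gravel bed reaches the basalt flow via the gravel bed → the clay lens → the basalt flow.

the clay lens, the gravel bed, the mudstone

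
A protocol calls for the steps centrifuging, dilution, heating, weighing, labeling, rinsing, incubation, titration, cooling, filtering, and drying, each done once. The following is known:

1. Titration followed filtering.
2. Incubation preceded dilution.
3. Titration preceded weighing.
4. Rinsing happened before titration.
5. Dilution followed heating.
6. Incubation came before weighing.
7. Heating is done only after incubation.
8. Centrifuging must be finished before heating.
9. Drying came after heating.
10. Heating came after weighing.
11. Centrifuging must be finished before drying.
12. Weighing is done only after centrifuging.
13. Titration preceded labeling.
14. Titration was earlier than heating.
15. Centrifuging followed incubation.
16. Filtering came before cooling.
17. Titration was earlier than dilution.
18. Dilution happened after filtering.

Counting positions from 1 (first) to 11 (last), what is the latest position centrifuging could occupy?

7

Centrifuging must come before dilution, drying, heating, and weighing — 4 steps forced after it.
Everything else can be placed before centrifuging in some valid order, so centrifuging can sit as late as position 11 − 4 = 7.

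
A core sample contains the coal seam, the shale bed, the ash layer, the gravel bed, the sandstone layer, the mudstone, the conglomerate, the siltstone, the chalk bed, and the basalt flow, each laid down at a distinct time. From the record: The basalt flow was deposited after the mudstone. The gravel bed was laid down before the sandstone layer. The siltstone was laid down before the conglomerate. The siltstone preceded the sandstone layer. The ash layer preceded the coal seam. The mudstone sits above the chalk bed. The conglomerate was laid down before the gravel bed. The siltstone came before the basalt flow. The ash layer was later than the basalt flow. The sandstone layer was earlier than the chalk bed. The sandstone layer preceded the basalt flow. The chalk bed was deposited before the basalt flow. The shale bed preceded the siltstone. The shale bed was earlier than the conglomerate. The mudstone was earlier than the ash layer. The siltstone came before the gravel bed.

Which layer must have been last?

Every other layer has a chain of constraints placing it before the coal seam, so the coal seam is last.

the coal seam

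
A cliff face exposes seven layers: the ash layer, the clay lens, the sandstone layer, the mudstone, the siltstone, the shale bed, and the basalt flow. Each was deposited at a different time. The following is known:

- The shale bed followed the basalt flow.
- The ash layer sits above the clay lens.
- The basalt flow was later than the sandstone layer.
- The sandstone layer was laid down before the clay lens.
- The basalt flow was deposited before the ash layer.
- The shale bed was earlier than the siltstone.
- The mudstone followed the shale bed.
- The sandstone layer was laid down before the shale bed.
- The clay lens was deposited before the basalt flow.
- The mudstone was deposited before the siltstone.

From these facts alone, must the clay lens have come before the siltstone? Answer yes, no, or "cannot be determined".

yes

Chain the constraints: the clay lens → the basalt flow → the shale bed → the siltstone. Each link is directly stated, so the clay lens comes before the siltstone.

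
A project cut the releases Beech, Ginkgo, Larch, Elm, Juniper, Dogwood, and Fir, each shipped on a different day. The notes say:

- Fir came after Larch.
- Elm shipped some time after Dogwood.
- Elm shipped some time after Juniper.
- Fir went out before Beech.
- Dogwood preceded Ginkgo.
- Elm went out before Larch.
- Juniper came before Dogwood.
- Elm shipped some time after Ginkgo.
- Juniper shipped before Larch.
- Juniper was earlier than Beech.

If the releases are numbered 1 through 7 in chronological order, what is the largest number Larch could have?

Larch must come before Beech and Fir — 2 releases forced after it.
Everything else can be placed before Larch in some valid order, so Larch can sit as late as position 7 − 2 = 5.

5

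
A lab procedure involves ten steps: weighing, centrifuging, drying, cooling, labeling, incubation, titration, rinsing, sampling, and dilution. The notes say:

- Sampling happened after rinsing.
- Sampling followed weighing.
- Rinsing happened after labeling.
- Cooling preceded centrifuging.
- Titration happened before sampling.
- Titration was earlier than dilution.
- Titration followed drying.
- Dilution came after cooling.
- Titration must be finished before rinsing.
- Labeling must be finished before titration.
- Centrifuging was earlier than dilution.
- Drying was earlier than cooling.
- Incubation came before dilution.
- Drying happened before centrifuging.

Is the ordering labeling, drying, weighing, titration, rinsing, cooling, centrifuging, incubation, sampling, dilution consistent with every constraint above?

Check each stated constraint against the proposed order — e.g. weighing is ahead of sampling; titration is ahead of dilution. Every pair is in the required order; nothing is violated.

yes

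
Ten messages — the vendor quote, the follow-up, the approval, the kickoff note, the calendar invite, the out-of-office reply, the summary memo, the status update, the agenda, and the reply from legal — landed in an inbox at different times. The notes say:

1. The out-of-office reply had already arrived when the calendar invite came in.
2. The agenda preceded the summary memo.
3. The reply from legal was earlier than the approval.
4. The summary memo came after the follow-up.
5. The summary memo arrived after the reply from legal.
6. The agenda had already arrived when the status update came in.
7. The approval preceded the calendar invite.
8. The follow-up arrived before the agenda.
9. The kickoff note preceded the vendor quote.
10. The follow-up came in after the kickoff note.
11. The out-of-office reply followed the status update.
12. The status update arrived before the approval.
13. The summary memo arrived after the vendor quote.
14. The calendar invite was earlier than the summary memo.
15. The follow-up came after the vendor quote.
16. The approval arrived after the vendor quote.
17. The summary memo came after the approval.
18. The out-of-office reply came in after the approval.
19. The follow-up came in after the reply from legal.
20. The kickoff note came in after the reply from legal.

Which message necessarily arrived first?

The reply from legal has a chain of constraints placing it before every other message, so the reply from legal must be first.

the reply from legal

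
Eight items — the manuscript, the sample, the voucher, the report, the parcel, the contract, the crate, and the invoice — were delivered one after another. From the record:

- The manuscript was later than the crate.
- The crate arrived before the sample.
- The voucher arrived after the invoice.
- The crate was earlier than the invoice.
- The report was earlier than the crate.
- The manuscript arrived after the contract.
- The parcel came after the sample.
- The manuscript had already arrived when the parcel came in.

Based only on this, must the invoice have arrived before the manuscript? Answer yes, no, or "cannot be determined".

cannot be determined

No chain of stated constraints runs from the invoice to the manuscript, and none runs from the manuscript to the invoice either.
So the relative order of the invoice and the manuscript is not fixed by the given facts.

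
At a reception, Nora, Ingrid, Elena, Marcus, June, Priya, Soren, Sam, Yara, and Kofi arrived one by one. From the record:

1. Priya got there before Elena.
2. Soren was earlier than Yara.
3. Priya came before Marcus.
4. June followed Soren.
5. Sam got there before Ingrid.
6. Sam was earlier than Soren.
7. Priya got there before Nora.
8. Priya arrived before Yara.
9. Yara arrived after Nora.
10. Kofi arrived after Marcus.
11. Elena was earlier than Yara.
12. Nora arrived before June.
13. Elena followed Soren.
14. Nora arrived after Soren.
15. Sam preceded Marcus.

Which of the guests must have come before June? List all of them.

Directly stated before June: Nora and Soren.
Priya reaches June via Priya → Nora → June.
Sam reaches June via Sam → Soren → June.

Nora, Priya, Sam, Soren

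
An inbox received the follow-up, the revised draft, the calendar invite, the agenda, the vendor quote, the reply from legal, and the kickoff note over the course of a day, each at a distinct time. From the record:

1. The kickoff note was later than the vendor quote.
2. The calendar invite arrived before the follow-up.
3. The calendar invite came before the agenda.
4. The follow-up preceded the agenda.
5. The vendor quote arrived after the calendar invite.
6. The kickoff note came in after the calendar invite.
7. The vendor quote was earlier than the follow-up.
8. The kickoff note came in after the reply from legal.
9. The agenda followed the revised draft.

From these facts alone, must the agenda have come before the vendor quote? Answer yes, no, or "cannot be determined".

no

Tracing the constraints gives the vendor quote → the follow-up → the agenda, so the vendor quote must come before the agenda.
That means the agenda cannot be before the vendor quote.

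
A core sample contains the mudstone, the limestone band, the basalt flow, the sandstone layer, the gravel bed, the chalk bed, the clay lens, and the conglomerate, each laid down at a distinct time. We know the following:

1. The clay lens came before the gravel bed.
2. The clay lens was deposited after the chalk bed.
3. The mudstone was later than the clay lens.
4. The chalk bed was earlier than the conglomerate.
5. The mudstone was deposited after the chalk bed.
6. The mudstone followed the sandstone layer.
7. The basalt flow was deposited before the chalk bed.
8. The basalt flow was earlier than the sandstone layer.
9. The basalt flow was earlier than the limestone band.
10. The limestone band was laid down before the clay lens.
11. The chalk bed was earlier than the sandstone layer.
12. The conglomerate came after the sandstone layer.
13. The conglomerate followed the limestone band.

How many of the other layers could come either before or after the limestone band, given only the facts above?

Forced before the limestone band: the basalt flow; forced after the limestone band: the clay lens, the conglomerate, the gravel bed, and the mudstone.
That leaves the chalk bed and the sandstone layer with no forced order relative to the limestone band — 2.

2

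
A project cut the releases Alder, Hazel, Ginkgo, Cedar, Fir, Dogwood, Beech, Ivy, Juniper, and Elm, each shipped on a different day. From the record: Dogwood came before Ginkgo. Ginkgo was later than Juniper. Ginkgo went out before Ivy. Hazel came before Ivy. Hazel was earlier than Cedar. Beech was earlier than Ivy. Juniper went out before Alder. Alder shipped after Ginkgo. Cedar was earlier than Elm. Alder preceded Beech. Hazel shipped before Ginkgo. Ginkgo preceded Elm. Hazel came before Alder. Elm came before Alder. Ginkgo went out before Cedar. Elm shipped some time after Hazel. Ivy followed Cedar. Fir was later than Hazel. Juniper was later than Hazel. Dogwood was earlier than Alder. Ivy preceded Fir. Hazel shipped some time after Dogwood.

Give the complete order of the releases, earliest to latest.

The constraints fix every adjacent pair, so only one ordering works:
Dogwood → Hazel → Juniper → Ginkgo → Cedar → Elm → Alder → Beech → Ivy → Fir.

Dogwood, Hazel, Juniper, Ginkgo, Cedar, Elm, Alder, Beech, Ivy, Fir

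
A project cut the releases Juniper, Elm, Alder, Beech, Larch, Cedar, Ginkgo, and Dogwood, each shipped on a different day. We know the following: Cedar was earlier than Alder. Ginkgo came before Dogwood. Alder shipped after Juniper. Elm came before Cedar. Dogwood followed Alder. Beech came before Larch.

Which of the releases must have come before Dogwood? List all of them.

Directly stated before Dogwood: Alder and Ginkgo.
Cedar reaches Dogwood via Cedar → Alder → Dogwood.
Elm reaches Dogwood via Elm → Cedar → Alder → Dogwood.
Juniper reaches Dogwood via Juniper → Alder → Dogwood.

Alder, Cedar, Elm, Ginkgo, Juniper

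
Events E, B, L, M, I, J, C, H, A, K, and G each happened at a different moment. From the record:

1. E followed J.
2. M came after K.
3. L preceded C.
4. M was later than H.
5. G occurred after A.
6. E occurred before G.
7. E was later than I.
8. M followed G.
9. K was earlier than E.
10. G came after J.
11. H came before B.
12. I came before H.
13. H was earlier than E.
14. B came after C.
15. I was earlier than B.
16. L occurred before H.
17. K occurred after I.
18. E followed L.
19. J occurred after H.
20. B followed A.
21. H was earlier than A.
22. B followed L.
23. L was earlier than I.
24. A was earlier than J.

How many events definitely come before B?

Directly stated before B: A, C, H, I, and L.
No chain forces K (or any of the others) ahead of B.
That's A, C, H, I, and L — 5 in all.

5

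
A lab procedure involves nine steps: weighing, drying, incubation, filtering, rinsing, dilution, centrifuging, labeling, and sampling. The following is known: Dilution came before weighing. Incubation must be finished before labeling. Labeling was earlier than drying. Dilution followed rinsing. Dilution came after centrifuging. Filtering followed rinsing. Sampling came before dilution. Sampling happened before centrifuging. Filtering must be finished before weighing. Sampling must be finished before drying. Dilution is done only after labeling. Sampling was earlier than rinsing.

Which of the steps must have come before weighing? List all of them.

centrifuging, dilution, filtering, incubation, labeling, rinsing, sampling

Directly stated before weighing: dilution and filtering.
Centrifuging reaches weighing via centrifuging → dilution → weighing.
Incubation reaches weighing via incubation → labeling → dilution → weighing.
Labeling reaches weighing via labeling → dilution → weighing.
Likewise rinsing and sampling each reach weighing by chaining the stated constraints.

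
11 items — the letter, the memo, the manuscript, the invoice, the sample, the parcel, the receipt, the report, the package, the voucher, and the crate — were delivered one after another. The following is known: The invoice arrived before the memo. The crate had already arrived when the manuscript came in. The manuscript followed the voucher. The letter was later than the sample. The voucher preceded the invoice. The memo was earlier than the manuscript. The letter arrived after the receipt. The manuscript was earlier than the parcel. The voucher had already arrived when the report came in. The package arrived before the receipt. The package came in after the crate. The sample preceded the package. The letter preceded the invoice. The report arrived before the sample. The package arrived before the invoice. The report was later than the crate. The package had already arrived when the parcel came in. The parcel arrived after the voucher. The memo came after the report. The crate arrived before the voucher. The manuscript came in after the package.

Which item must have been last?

Every other item has a chain of constraints placing it before the parcel, so the parcel is last.

the parcel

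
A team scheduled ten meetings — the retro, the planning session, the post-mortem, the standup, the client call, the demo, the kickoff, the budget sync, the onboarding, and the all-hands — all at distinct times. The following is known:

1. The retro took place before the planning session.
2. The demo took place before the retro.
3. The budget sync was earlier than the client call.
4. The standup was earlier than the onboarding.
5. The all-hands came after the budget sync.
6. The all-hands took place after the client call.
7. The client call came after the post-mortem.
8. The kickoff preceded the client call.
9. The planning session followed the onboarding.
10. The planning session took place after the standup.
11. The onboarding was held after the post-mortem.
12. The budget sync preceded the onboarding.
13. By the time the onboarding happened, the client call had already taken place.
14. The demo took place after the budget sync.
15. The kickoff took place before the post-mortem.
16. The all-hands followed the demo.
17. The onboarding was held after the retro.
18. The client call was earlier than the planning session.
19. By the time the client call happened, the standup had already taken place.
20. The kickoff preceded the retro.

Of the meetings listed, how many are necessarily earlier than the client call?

4

Directly stated before the client call: the budget sync, the kickoff, the post-mortem, and the standup.
That's the budget sync, the kickoff, the post-mortem, and the standup — 4 in all.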